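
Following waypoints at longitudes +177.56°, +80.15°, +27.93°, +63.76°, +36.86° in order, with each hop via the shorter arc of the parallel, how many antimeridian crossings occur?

Leg 1: +177.56° → +80.15°, shortest Δλ = -97.41° (west) — does not cross 180°.
Leg 2: +80.15° → +27.93°, shortest Δλ = -52.22° (west) — does not cross 180°.
Leg 3: +27.93° → +63.76°, shortest Δλ = 35.83° (east) — does not cross 180°.
Leg 4: +63.76° → +36.86°, shortest Δλ = -26.9° (west) — does not cross 180°.
Total crossings: 0.

0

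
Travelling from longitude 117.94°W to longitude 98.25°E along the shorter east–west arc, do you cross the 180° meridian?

Naïve |98.25 − -117.94| = 216.19° > 180°, so the shorter arc goes the other way round — across 180°.
Signed shortest Δλ = ((98.25 − -117.94 + 180) mod 360) − 180 = -143.81°.
Going west by 143.81° from -117.94° passes through 180° before reaching +98.25°.

Yes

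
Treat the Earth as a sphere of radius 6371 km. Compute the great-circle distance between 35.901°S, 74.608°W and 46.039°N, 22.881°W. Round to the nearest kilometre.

10478 km

Δλ = -22.881 − -74.608 = 51.727°.
Δφ = 46.039 − -35.901 = 81.940°.
a = sin²(Δφ/2) + cos φ₁ · cos φ₂ · sin²(Δλ/2) = 0.536898.
c = 2·atan2(√a, √(1−a)) = 1.64466 rad → d = 6371·c ≈ 10478.12 km.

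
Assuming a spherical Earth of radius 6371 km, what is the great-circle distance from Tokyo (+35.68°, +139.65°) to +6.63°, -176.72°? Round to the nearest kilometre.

Δλ = -176.72 − 139.65 = -316.37°; wrapped into (−180°, 180°]: 43.63°.
Δφ = 6.63 − 35.68 = -29.05°.
a = sin²(Δφ/2) + cos φ₁ · cos φ₂ · sin²(Δλ/2) = 0.174324.
c = 2·atan2(√a, √(1−a)) = 0.86143 rad → d = 6371·c ≈ 5488.18 km.

5488 km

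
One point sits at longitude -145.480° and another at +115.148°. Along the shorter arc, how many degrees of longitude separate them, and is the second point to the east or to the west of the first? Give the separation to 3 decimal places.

Raw difference: 115.148 − -145.480 = 260.628°.
Normalise into (−180°, 180°]: 260.628° − 360° = -99.372°.
Negative ⇒ the second point lies to the west; separation 99.372°.

99.372° west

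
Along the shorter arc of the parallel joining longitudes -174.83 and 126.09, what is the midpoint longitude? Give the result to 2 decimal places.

+155.63°

Signed shortest Δλ from -174.83° to +126.09° is -59.08°.
Midpoint longitude = -174.83° + (-59.08°)/2 = -174.83° − 29.54° = -204.37°.
Normalise into (−180°, 180°]: +155.63°.
(The naïve average (-174.83 + +126.09)/2 = -24.37° is on the wrong side of the globe.)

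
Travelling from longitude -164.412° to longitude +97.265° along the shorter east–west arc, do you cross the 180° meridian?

Naïve |97.265 − -164.412| = 261.677° > 180°, so the shorter arc goes the other way round — across 180°.
Signed shortest Δλ = ((97.265 − -164.412 + 180) mod 360) − 180 = -98.323°.
Going west by 98.323° from -164.412° passes through 180° before reaching +97.265°.

Yes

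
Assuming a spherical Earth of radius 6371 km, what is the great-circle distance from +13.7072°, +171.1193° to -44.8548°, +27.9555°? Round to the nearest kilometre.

15113 km

Δλ = 27.9555 − 171.1193 = -143.1638°.
Δφ = -44.8548 − 13.7072 = -58.5620°.
a = sin²(Δφ/2) + cos φ₁ · cos φ₂ · sin²(Δλ/2) = 0.859170.
c = 2·atan2(√a, √(1−a)) = 2.37221 rad → d = 6371·c ≈ 15113.34 km.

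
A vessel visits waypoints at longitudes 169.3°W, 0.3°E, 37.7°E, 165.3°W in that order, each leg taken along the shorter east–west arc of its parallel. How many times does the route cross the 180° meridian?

1

Leg 1: -169.3° → +0.3°, shortest Δλ = 169.6° (east) — does not cross 180°.
Leg 2: +0.3° → +37.7°, shortest Δλ = 37.4° (east) — does not cross 180°.
Leg 3: +37.7° → -165.3°, shortest Δλ = 157.0° (east) — crosses 180°.
Total crossings: 1.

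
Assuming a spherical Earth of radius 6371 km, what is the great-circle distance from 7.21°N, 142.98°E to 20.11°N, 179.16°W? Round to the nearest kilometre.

4321 km

Δλ = -179.16 − 142.98 = -322.14°; wrapped into (−180°, 180°]: 37.86°.
Δφ = 20.11 − 7.21 = 12.90°.
a = sin²(Δφ/2) + cos φ₁ · cos φ₂ · sin²(Δλ/2) = 0.110665.
c = 2·atan2(√a, √(1−a)) = 0.67825 rad → d = 6371·c ≈ 4321.16 km.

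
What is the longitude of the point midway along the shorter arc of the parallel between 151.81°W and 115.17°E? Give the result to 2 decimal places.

161.68°E

Signed shortest Δλ from -151.81° to +115.17° is -93.02°.
Midpoint longitude = -151.81° + (-93.02°)/2 = -151.81° − 46.51° = -198.32°.
Normalise into (−180°, 180°]: +161.68°.
(The naïve average (-151.81 + +115.17)/2 = -18.32° is on the wrong side of the globe.)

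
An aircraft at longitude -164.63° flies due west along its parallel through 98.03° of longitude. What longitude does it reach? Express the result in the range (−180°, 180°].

Start at -164.63°; shift −98.03° → -262.66°.
-262.66° lies outside (−180°, 180°]; add 360° → +97.34°.

+97.34°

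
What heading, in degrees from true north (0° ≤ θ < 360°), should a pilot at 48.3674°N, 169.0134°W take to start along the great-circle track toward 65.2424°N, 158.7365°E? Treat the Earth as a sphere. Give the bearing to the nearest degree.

Δλ = 158.7365 − -169.0134 = 327.7499°; wrapped into (−180°, 180°]: -32.2501°.
θ = atan2( sin Δλ · cos φ₂ , cos φ₁ · sin φ₂ − sin φ₁ · cos φ₂ · cos Δλ )
  = atan2(-0.22347, 0.33857) = -33.426° → normalised to [0°, 360°): 326.574°.

327°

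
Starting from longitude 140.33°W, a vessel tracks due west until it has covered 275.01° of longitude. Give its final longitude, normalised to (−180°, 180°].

55.34°W

Start at -140.33°; shift −275.01° → -415.34°.
-415.34° lies outside (−180°, 180°]; add 360° → -55.34°.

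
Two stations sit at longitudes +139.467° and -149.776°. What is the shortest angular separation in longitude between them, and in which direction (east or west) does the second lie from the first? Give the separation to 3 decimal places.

70.757° east

Raw difference: -149.776 − 139.467 = -289.243°.
Normalise into (−180°, 180°]: -289.243° + 360° = 70.757°.
Positive ⇒ the second point lies to the east; separation 70.757°.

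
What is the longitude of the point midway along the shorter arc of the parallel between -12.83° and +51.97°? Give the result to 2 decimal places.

+19.57°

Signed shortest Δλ from -12.83° to +51.97° is +64.80°.
Midpoint longitude = -12.83° + (+64.80°)/2 = -12.83° + 32.40° = +19.57°.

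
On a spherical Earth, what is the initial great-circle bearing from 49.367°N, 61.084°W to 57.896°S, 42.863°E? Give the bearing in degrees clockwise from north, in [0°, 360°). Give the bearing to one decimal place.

131.4°

Δλ = 42.863 − -61.084 = 103.947°.
θ = atan2( sin Δλ · cos φ₂ , cos φ₁ · sin φ₂ − sin φ₁ · cos φ₂ · cos Δλ )
  = atan2(0.51579, -0.45442) = 131.381° → normalised to [0°, 360°): 131.381°.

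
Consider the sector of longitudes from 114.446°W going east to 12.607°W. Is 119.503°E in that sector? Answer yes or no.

No

Band width going east from -114.446° to -12.607°: ((-12.607 − -114.446) mod 360) = 101.839°.
Offset of +119.503° east of the west edge: ((119.503 − -114.446) mod 360) = 233.949°.
233.949° > 101.839° ⇒ outside.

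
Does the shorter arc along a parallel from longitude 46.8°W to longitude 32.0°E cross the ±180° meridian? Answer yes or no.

No

Signed shortest Δλ = ((32.0 − -46.8 + 180) mod 360) − 180 = 78.8°.
Going east by 78.8° from -46.8° reaches +32.0° without touching 180°.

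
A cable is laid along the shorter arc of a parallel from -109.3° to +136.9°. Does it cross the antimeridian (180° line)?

Yes

Naïve |136.9 − -109.3| = 246.2° > 180°, so the shorter arc goes the other way round — across 180°.
Signed shortest Δλ = ((136.9 − -109.3 + 180) mod 360) − 180 = -113.8°.
Going west by 113.8° from -109.3° passes through 180° before reaching +136.9°.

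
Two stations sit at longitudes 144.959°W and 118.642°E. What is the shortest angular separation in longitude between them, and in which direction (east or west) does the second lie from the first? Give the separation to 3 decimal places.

96.399° west

Raw difference: 118.642 − -144.959 = 263.601°.
Normalise into (−180°, 180°]: 263.601° − 360° = -96.399°.
Negative ⇒ the second point lies to the west; separation 96.399°.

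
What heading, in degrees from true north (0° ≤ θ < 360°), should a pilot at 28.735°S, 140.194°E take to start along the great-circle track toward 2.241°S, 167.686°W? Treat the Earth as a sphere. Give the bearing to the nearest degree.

72°

Δλ = -167.686 − 140.194 = -307.880°; wrapped into (−180°, 180°]: 52.120°.
θ = atan2( sin Δλ · cos φ₂ , cos φ₁ · sin φ₂ − sin φ₁ · cos φ₂ · cos Δλ )
  = atan2(0.78869, 0.26068) = 71.710° → normalised to [0°, 360°): 71.710°.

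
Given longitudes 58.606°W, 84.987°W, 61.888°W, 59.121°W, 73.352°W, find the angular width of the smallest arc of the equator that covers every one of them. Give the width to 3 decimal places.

Sort the longitudes: -84.987°, -73.352°, -61.888°, -59.121°, -58.606°.
Eastward gaps between consecutive values (wrapping around): 11.635°, 11.464°, 2.767°, 0.515°, 333.619°.
Largest gap = 333.619° ⇒ minimal covering band is its complement: 360° − 333.619° = 26.381°.
Band runs from -84.987° eastward to -58.606°.

26.381°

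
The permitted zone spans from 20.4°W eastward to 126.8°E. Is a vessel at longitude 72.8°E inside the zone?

Band width going east from -20.4° to +126.8°: ((126.8 − -20.4) mod 360) = 147.2°.
Offset of +72.8° east of the west edge: ((72.8 − -20.4) mod 360) = 93.2°.
93.2° ≤ 147.2° ⇒ inside.

Yes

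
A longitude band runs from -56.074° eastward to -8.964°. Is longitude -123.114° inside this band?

Band width going east from -56.074° to -8.964°: ((-8.964 − -56.074) mod 360) = 47.110°.
Offset of -123.114° east of the west edge: ((-123.114 − -56.074) mod 360) = 292.960°.
292.960° > 47.110° ⇒ outside.

No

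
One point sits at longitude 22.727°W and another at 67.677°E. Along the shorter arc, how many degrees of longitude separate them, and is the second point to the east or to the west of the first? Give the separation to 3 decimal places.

90.404° east

Raw difference: 67.677 − -22.727 = 90.404°.
Normalise into (−180°, 180°]: 90.404° stays 90.404°.
Positive ⇒ the second point lies to the east; separation 90.404°.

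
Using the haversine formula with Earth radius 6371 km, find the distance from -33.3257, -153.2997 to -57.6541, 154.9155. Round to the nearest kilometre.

4693 km

Δλ = 154.9155 − -153.2997 = 308.2152°; wrapped into (−180°, 180°]: -51.7848°.
Δφ = -57.6541 − -33.3257 = -24.3284°.
a = sin²(Δφ/2) + cos φ₁ · cos φ₂ · sin²(Δλ/2) = 0.129649.
c = 2·atan2(√a, √(1−a)) = 0.73668 rad → d = 6371·c ≈ 4693.40 km.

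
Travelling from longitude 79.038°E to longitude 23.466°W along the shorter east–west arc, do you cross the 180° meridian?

No

Signed shortest Δλ = ((-23.466 − 79.038 + 180) mod 360) − 180 = -102.504°.
Going west by 102.504° from +79.038° reaches -23.466° without touching 180°.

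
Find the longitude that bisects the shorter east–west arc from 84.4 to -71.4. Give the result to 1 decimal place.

+6.5°

Signed shortest Δλ from +84.4° to -71.4° is -155.8°.
Midpoint longitude = +84.4° + (-155.8°)/2 = +84.4° − 77.9° = +6.5°.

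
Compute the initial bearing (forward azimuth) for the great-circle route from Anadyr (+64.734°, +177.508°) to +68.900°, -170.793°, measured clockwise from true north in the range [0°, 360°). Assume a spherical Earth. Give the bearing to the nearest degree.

43°

Δλ = -170.793 − 177.508 = -348.301°; wrapped into (−180°, 180°]: 11.699°.
θ = atan2( sin Δλ · cos φ₂ , cos φ₁ · sin φ₂ − sin φ₁ · cos φ₂ · cos Δλ )
  = atan2(0.07300, 0.07941) = 42.591° → normalised to [0°, 360°): 42.591°.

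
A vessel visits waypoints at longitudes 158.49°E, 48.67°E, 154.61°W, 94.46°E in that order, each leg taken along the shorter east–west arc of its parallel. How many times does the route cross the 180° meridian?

2

Leg 1: +158.49° → +48.67°, shortest Δλ = -109.82° (west) — does not cross 180°.
Leg 2: +48.67° → -154.61°, shortest Δλ = 156.72° (east) — crosses 180°.
Leg 3: -154.61° → +94.46°, shortest Δλ = -110.93° (west) — crosses 180°.
Total crossings: 2.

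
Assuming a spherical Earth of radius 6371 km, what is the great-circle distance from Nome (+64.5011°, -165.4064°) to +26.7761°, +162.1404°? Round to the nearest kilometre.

Δλ = 162.1404 − -165.4064 = 327.5468°; wrapped into (−180°, 180°]: -32.4532°.
Δφ = 26.7761 − 64.5011 = -37.7250°.
a = sin²(Δφ/2) + cos φ₁ · cos φ₂ · sin²(Δλ/2) = 0.134532.
c = 2·atan2(√a, √(1−a)) = 0.75110 rad → d = 6371·c ≈ 4785.29 km.

4785 km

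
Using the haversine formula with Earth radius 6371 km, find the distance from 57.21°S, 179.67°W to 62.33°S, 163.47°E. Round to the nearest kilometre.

Δλ = 163.47 − -179.67 = 343.14°; wrapped into (−180°, 180°]: -16.86°.
Δφ = -62.33 − -57.21 = -5.12°.
a = sin²(Δφ/2) + cos φ₁ · cos φ₂ · sin²(Δλ/2) = 0.007400.
c = 2·atan2(√a, √(1−a)) = 0.17226 rad → d = 6371·c ≈ 1097.46 km.

1097 km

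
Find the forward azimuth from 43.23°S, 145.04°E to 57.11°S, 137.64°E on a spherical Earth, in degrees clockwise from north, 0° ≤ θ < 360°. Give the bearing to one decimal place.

196.1°

Δλ = 137.64 − 145.04 = -7.40°.
θ = atan2( sin Δλ · cos φ₂ , cos φ₁ · sin φ₂ − sin φ₁ · cos φ₂ · cos Δλ )
  = atan2(-0.06994, -0.24299) = -163.942° → normalised to [0°, 360°): 196.058°.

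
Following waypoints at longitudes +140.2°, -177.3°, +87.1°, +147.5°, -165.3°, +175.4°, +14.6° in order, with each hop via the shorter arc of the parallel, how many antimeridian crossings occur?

Leg 1: +140.2° → -177.3°, shortest Δλ = 42.5° (east) — crosses 180°.
Leg 2: -177.3° → +87.1°, shortest Δλ = -95.6° (west) — crosses 180°.
Leg 3: +87.1° → +147.5°, shortest Δλ = 60.4° (east) — does not cross 180°.
Leg 4: +147.5° → -165.3°, shortest Δλ = 47.2° (east) — crosses 180°.
Leg 5: -165.3° → +175.4°, shortest Δλ = -19.3° (west) — crosses 180°.
Leg 6: +175.4° → +14.6°, shortest Δλ = -160.8° (west) — does not cross 180°.
Total crossings: 4.

4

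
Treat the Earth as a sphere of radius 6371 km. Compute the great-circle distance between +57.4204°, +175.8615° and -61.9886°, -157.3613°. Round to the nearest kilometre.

13478 km

Δλ = -157.3613 − 175.8615 = -333.2228°; wrapped into (−180°, 180°]: 26.7772°.
Δφ = -61.9886 − 57.4204 = -119.4090°.
a = sin²(Δφ/2) + cos φ₁ · cos φ₂ · sin²(Δλ/2) = 0.759080.
c = 2·atan2(√a, √(1−a)) = 2.11549 rad → d = 6371·c ≈ 13477.81 km.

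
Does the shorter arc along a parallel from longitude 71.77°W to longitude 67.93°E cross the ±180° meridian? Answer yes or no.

Signed shortest Δλ = ((67.93 − -71.77 + 180) mod 360) − 180 = 139.7°.
Going east by 139.7° from -71.77° reaches +67.93° without touching 180°.

No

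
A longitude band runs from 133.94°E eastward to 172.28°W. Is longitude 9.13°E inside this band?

No

Band width going east from +133.94° to -172.28°: ((-172.28 − 133.94) mod 360) = 53.78°.
Offset of +9.13° east of the west edge: ((9.13 − 133.94) mod 360) = 235.19°.
235.19° > 53.78° ⇒ outside.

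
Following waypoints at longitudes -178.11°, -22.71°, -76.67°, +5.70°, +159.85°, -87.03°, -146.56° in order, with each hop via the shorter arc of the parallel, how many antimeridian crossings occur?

Leg 1: -178.11° → -22.71°, shortest Δλ = 155.4° (east) — does not cross 180°.
Leg 2: -22.71° → -76.67°, shortest Δλ = -53.96° (west) — does not cross 180°.
Leg 3: -76.67° → +5.70°, shortest Δλ = 82.37° (east) — does not cross 180°.
Leg 4: +5.70° → +159.85°, shortest Δλ = 154.15° (east) — does not cross 180°.
Leg 5: +159.85° → -87.03°, shortest Δλ = 113.12° (east) — crosses 180°.
Leg 6: -87.03° → -146.56°, shortest Δλ = -59.53° (west) — does not cross 180°.
Total crossings: 1.

1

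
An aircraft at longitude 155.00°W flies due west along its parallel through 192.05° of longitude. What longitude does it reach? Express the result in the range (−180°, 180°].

12.95°E

Start at -155.00°; shift −192.05° → -347.05°.
-347.05° lies outside (−180°, 180°]; add 360° → +12.95°.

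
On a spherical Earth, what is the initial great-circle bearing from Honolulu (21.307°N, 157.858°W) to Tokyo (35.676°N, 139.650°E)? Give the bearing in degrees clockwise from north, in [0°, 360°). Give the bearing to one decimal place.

Δλ = 139.650 − -157.858 = 297.508°; wrapped into (−180°, 180°]: -62.492°.
θ = atan2( sin Δλ · cos φ₂ , cos φ₁ · sin φ₂ − sin φ₁ · cos φ₂ · cos Δλ )
  = atan2(-0.72049, 0.40701) = -60.538° → normalised to [0°, 360°): 299.462°.

299.5°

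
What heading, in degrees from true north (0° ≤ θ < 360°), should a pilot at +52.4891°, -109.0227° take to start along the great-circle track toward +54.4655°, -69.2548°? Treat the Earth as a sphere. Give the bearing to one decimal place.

69.2°

Δλ = -69.2548 − -109.0227 = 39.7679°.
θ = atan2( sin Δλ · cos φ₂ , cos φ₁ · sin φ₂ − sin φ₁ · cos φ₂ · cos Δλ )
  = atan2(0.37178, 0.14115) = 69.210° → normalised to [0°, 360°): 69.210°.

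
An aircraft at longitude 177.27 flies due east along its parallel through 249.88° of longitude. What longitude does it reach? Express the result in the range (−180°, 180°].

+67.15°

Start at +177.27°; shift +249.88° → +427.15°.
+427.15° lies outside (−180°, 180°]; subtract 360° → +67.15°.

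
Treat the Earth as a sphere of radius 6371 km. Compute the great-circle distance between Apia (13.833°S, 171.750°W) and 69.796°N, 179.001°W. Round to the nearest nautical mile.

5030 nmi

Δλ = -179.001 − -171.750 = -7.251°.
Δφ = 69.796 − -13.833 = 83.629°.
a = sin²(Δφ/2) + cos φ₁ · cos φ₂ · sin²(Δλ/2) = 0.445858.
c = 2·atan2(√a, √(1−a)) = 1.46230 rad → d = 6371·c ≈ 9316.31 km ≈ 5030.41 nmi.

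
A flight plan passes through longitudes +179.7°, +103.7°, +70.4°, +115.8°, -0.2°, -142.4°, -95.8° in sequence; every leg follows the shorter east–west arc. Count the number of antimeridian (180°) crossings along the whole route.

Leg 1: +179.7° → +103.7°, shortest Δλ = -76.0° (west) — does not cross 180°.
Leg 2: +103.7° → +70.4°, shortest Δλ = -33.3° (west) — does not cross 180°.
Leg 3: +70.4° → +115.8°, shortest Δλ = 45.4° (east) — does not cross 180°.
Leg 4: +115.8° → -0.2°, shortest Δλ = -116.0° (west) — does not cross 180°.
Leg 5: -0.2° → -142.4°, shortest Δλ = -142.2° (west) — does not cross 180°.
Leg 6: -142.4° → -95.8°, shortest Δλ = 46.6° (east) — does not cross 180°.
Total crossings: 0.

0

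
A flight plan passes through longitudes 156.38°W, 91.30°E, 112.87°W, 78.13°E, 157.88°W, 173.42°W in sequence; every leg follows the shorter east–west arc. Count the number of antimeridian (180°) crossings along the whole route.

Leg 1: -156.38° → +91.30°, shortest Δλ = -112.32° (west) — crosses 180°.
Leg 2: +91.30° → -112.87°, shortest Δλ = 155.83° (east) — crosses 180°.
Leg 3: -112.87° → +78.13°, shortest Δλ = -169.0° (west) — crosses 180°.
Leg 4: +78.13° → -157.88°, shortest Δλ = 123.99° (east) — crosses 180°.
Leg 5: -157.88° → -173.42°, shortest Δλ = -15.54° (west) — does not cross 180°.
Total crossings: 4.

4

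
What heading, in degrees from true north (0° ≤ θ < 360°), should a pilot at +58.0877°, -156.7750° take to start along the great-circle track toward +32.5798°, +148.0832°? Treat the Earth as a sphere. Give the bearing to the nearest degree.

Δλ = 148.0832 − -156.7750 = 304.8582°; wrapped into (−180°, 180°]: -55.1418°.
θ = atan2( sin Δλ · cos φ₂ , cos φ₁ · sin φ₂ − sin φ₁ · cos φ₂ · cos Δλ )
  = atan2(-0.69145, -0.12417) = -100.181° → normalised to [0°, 360°): 259.819°.

260°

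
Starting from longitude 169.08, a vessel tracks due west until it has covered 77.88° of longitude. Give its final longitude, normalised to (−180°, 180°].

+91.20°

Start at +169.08°; shift −77.88° → +91.20°.
+91.20° already lies in (−180°, 180°].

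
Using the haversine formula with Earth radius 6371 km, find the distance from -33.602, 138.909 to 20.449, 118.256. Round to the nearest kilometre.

Δλ = 118.256 − 138.909 = -20.653°.
Δφ = 20.449 − -33.602 = 54.051°.
a = sin²(Δφ/2) + cos φ₁ · cos φ₂ · sin²(Δλ/2) = 0.231545.
c = 2·atan2(√a, √(1−a)) = 1.00403 rad → d = 6371·c ≈ 6396.65 km.

6397 km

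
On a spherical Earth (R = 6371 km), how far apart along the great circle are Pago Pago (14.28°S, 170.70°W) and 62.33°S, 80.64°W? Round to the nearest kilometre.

Δλ = -80.64 − -170.70 = 90.06°.
Δφ = -62.33 − -14.28 = -48.05°.
a = sin²(Δφ/2) + cos φ₁ · cos φ₂ · sin²(Δλ/2) = 0.391010.
c = 2·atan2(√a, √(1−a)) = 1.35105 rad → d = 6371·c ≈ 8607.55 km.

8608 km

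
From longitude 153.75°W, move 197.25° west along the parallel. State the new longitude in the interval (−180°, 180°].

Start at -153.75°; shift −197.25° → -351.00°.
-351.00° lies outside (−180°, 180°]; add 360° → +9.00°.

9.00°E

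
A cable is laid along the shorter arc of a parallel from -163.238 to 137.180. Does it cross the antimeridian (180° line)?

Naïve |137.180 − -163.238| = 300.418° > 180°, so the shorter arc goes the other way round — across 180°.
Signed shortest Δλ = ((137.180 − -163.238 + 180) mod 360) − 180 = -59.582°.
Going west by 59.582° from -163.238° passes through 180° before reaching +137.180°.

Yes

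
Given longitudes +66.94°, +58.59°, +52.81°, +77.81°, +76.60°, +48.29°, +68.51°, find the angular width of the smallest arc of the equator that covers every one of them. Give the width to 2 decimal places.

Sort the longitudes: +48.29°, +52.81°, +58.59°, +66.94°, +68.51°, +76.60°, +77.81°.
Eastward gaps between consecutive values (wrapping around): 4.52°, 5.78°, 8.35°, 1.57°, 8.09°, 1.21°, 330.48°.
Largest gap = 330.48° ⇒ minimal covering band is its complement: 360° − 330.48° = 29.52°.
Band runs from +48.29° eastward to +77.81°.

29.52°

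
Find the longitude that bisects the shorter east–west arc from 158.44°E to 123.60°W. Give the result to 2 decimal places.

Signed shortest Δλ from +158.44° to -123.60° is +77.96°.
Midpoint longitude = +158.44° + (+77.96°)/2 = +158.44° + 38.98° = +197.42°.
Normalise into (−180°, 180°]: -162.58°.
(The naïve average (+158.44 + -123.60)/2 = 17.42° is on the wrong side of the globe.)

162.58°W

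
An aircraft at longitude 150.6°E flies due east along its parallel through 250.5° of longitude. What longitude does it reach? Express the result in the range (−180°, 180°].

Start at +150.6°; shift +250.5° → +401.1°.
+401.1° lies outside (−180°, 180°]; subtract 360° → +41.1°.

41.1°E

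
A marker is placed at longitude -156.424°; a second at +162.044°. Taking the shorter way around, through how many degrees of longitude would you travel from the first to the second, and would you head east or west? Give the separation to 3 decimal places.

Raw difference: 162.044 − -156.424 = 318.468°.
Normalise into (−180°, 180°]: 318.468° − 360° = -41.532°.
Negative ⇒ the second point lies to the west; separation 41.532°.

41.532° west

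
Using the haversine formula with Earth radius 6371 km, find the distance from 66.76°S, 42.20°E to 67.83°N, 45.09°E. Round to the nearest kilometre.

Δλ = 45.09 − 42.20 = 2.89°.
Δφ = 67.83 − -66.76 = 134.59°.
a = sin²(Δφ/2) + cos φ₁ · cos φ₂ · sin²(Δλ/2) = 0.851109.
c = 2·atan2(√a, √(1−a)) = 2.34930 rad → d = 6371·c ≈ 14967.42 km.

14967 km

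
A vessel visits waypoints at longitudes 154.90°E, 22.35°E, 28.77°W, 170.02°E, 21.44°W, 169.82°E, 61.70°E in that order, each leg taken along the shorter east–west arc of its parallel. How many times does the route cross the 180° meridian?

Leg 1: +154.90° → +22.35°, shortest Δλ = -132.55° (west) — does not cross 180°.
Leg 2: +22.35° → -28.77°, shortest Δλ = -51.12° (west) — does not cross 180°.
Leg 3: -28.77° → +170.02°, shortest Δλ = -161.21° (west) — crosses 180°.
Leg 4: +170.02° → -21.44°, shortest Δλ = 168.54° (east) — crosses 180°.
Leg 5: -21.44° → +169.82°, shortest Δλ = -168.74° (west) — crosses 180°.
Leg 6: +169.82° → +61.70°, shortest Δλ = -108.12° (west) — does not cross 180°.
Total crossings: 3.

3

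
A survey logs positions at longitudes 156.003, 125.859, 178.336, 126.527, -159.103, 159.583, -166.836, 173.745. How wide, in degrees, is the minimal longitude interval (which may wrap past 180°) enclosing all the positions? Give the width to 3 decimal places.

75.038°

Sort the longitudes: -166.836°, -159.103°, +125.859°, +126.527°, +156.003°, +159.583°, +173.745°, +178.336°.
Eastward gaps between consecutive values (wrapping around): 7.733°, 284.962°, 0.668°, 29.476°, 3.580°, 14.162°, 4.591°, 14.828°.
Largest gap = 284.962° ⇒ minimal covering band is its complement: 360° − 284.962° = 75.038°.
Band runs from +125.859° eastward to -159.103°, crossing the antimeridian.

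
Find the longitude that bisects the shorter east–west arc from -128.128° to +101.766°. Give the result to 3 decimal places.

Signed shortest Δλ from -128.128° to +101.766° is -130.106°.
Midpoint longitude = -128.128° + (-130.106°)/2 = -128.128° − 65.053° = -193.181°.
Normalise into (−180°, 180°]: +166.819°.
(The naïve average (-128.128 + +101.766)/2 = -13.181° is on the wrong side of the globe.)

+166.819°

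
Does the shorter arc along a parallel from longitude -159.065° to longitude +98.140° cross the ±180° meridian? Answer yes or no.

Naïve |98.140 − -159.065| = 257.205° > 180°, so the shorter arc goes the other way round — across 180°.
Signed shortest Δλ = ((98.140 − -159.065 + 180) mod 360) − 180 = -102.795°.
Going west by 102.795° from -159.065° passes through 180° before reaching +98.140°.

Yes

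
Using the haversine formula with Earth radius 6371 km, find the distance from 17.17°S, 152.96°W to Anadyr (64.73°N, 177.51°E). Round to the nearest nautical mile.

5101 nmi

Δλ = 177.51 − -152.96 = 330.47°; wrapped into (−180°, 180°]: -29.53°.
Δφ = 64.73 − -17.17 = 81.90°.
a = sin²(Δφ/2) + cos φ₁ · cos φ₂ · sin²(Δλ/2) = 0.456040.
c = 2·atan2(√a, √(1−a)) = 1.48276 rad → d = 6371·c ≈ 9446.68 km ≈ 5100.80 nmi.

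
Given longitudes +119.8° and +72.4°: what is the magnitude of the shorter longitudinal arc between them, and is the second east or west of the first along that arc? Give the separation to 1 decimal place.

47.4° west

Raw difference: 72.4 − 119.8 = -47.4°.
Normalise into (−180°, 180°]: -47.4° stays -47.4°.
Negative ⇒ the second point lies to the west; separation 47.4°.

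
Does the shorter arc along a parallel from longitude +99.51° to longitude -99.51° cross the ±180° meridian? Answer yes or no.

Yes

Naïve |-99.51 − 99.51| = 199.02° > 180°, so the shorter arc goes the other way round — across 180°.
Signed shortest Δλ = ((-99.51 − 99.51 + 180) mod 360) − 180 = 160.98°.
Going east by 160.98° from +99.51° passes through 180° before reaching -99.51°.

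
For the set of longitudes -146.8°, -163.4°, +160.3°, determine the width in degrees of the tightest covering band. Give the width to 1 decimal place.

52.9°

Sort the longitudes: -163.4°, -146.8°, +160.3°.
Eastward gaps between consecutive values (wrapping around): 16.6°, 307.1°, 36.3°.
Largest gap = 307.1° ⇒ minimal covering band is its complement: 360° − 307.1° = 52.9°.
Band runs from +160.3° eastward to -146.8°, crossing the antimeridian.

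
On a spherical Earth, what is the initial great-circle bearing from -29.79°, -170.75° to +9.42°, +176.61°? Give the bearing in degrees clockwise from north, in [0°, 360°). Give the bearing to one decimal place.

340.8°

Δλ = 176.61 − -170.75 = 347.36°; wrapped into (−180°, 180°]: -12.64°.
θ = atan2( sin Δλ · cos φ₂ , cos φ₁ · sin φ₂ − sin φ₁ · cos φ₂ · cos Δλ )
  = atan2(-0.21587, 0.62029) = -19.189° → normalised to [0°, 360°): 340.811°.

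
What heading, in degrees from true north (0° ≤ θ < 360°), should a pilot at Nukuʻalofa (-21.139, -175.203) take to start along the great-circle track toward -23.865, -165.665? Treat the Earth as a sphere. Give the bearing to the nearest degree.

109°

Δλ = -165.665 − -175.203 = 9.538°.
θ = atan2( sin Δλ · cos φ₂ , cos φ₁ · sin φ₂ − sin φ₁ · cos φ₂ · cos Δλ )
  = atan2(0.15153, -0.05212) = 108.980° → normalised to [0°, 360°): 108.980°.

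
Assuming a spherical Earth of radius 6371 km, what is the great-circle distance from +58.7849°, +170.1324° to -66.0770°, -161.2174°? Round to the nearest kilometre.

14086 km

Δλ = -161.2174 − 170.1324 = -331.3498°; wrapped into (−180°, 180°]: 28.6502°.
Δφ = -66.0770 − 58.7849 = -124.8619°.
a = sin²(Δφ/2) + cos φ₁ · cos φ₂ · sin²(Δλ/2) = 0.798666.
c = 2·atan2(√a, √(1−a)) = 2.21097 rad → d = 6371·c ≈ 14086.06 km.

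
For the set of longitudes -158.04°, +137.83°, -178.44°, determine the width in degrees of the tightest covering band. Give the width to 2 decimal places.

Sort the longitudes: -178.44°, -158.04°, +137.83°.
Eastward gaps between consecutive values (wrapping around): 20.40°, 295.87°, 43.73°.
Largest gap = 295.87° ⇒ minimal covering band is its complement: 360° − 295.87° = 64.13°.
Band runs from +137.83° eastward to -158.04°, crossing the antimeridian.

64.13°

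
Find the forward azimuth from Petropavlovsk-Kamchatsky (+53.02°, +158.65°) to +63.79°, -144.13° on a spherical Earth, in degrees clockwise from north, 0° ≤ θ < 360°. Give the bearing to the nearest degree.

Δλ = -144.13 − 158.65 = -302.78°; wrapped into (−180°, 180°]: 57.22°.
θ = atan2( sin Δλ · cos φ₂ , cos φ₁ · sin φ₂ − sin φ₁ · cos φ₂ · cos Δλ )
  = atan2(0.37133, 0.34867) = 46.803° → normalised to [0°, 360°): 46.803°.

47°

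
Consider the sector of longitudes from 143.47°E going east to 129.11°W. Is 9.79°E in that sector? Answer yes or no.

No

Band width going east from +143.47° to -129.11°: ((-129.11 − 143.47) mod 360) = 87.42°.
Offset of +9.79° east of the west edge: ((9.79 − 143.47) mod 360) = 226.32°.
226.32° > 87.42° ⇒ outside.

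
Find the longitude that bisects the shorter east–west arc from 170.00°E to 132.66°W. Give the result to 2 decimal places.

161.33°W

Signed shortest Δλ from +170.00° to -132.66° is +57.34°.
Midpoint longitude = +170.00° + (+57.34°)/2 = +170.00° + 28.67° = +198.67°.
Normalise into (−180°, 180°]: -161.33°.
(The naïve average (+170.00 + -132.66)/2 = 18.67° is on the wrong side of the globe.)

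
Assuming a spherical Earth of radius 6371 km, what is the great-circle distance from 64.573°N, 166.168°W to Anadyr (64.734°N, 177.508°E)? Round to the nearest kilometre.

775 km

Δλ = 177.508 − -166.168 = 343.676°; wrapped into (−180°, 180°]: -16.324°.
Δφ = 64.734 − 64.573 = 0.161°.
a = sin²(Δφ/2) + cos φ₁ · cos φ₂ · sin²(Δλ/2) = 0.003696.
c = 2·atan2(√a, √(1−a)) = 0.12166 rad → d = 6371·c ≈ 775.10 km.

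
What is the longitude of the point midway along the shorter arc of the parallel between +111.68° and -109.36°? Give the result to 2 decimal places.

Signed shortest Δλ from +111.68° to -109.36° is +138.96°.
Midpoint longitude = +111.68° + (+138.96°)/2 = +111.68° + 69.48° = +181.16°.
Normalise into (−180°, 180°]: -178.84°.
(The naïve average (+111.68 + -109.36)/2 = 1.16° is on the wrong side of the globe.)

-178.84°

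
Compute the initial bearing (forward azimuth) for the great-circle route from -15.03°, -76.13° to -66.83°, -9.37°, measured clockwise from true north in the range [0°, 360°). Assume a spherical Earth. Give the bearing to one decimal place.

156.9°

Δλ = -9.37 − -76.13 = 66.76°.
θ = atan2( sin Δλ · cos φ₂ , cos φ₁ · sin φ₂ − sin φ₁ · cos φ₂ · cos Δλ )
  = atan2(0.36154, -0.84763) = 156.901° → normalised to [0°, 360°): 156.901°.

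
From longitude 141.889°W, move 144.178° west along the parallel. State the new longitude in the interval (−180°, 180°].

Start at -141.889°; shift −144.178° → -286.067°.
-286.067° lies outside (−180°, 180°]; add 360° → +73.933°.

73.933°E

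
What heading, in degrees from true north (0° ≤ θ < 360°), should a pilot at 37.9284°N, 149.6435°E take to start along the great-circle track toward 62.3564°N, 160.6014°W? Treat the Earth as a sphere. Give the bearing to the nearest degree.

Δλ = -160.6014 − 149.6435 = -310.2449°; wrapped into (−180°, 180°]: 49.7551°.
θ = atan2( sin Δλ · cos φ₂ , cos φ₁ · sin φ₂ − sin φ₁ · cos φ₂ · cos Δλ )
  = atan2(0.35414, 0.51449) = 34.541° → normalised to [0°, 360°): 34.541°.

35°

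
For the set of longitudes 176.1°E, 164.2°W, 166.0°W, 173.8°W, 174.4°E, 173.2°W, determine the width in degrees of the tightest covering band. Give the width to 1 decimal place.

Sort the longitudes: -173.8°, -173.2°, -166.0°, -164.2°, +174.4°, +176.1°.
Eastward gaps between consecutive values (wrapping around): 0.6°, 7.2°, 1.8°, 338.6°, 1.7°, 10.1°.
Largest gap = 338.6° ⇒ minimal covering band is its complement: 360° − 338.6° = 21.4°.
Band runs from +174.4° eastward to -164.2°, crossing the antimeridian.

21.4°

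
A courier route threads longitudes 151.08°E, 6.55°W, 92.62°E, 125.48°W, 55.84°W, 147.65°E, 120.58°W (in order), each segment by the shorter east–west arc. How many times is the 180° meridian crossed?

3

Leg 1: +151.08° → -6.55°, shortest Δλ = -157.63° (west) — does not cross 180°.
Leg 2: -6.55° → +92.62°, shortest Δλ = 99.17° (east) — does not cross 180°.
Leg 3: +92.62° → -125.48°, shortest Δλ = 141.9° (east) — crosses 180°.
Leg 4: -125.48° → -55.84°, shortest Δλ = 69.64° (east) — does not cross 180°.
Leg 5: -55.84° → +147.65°, shortest Δλ = -156.51° (west) — crosses 180°.
Leg 6: +147.65° → -120.58°, shortest Δλ = 91.77° (east) — crosses 180°.
Total crossings: 3.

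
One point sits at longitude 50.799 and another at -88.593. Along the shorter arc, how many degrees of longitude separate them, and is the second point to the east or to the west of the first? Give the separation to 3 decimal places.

Raw difference: -88.593 − 50.799 = -139.392°.
Normalise into (−180°, 180°]: -139.392° stays -139.392°.
Negative ⇒ the second point lies to the west; separation 139.392°.

139.392° west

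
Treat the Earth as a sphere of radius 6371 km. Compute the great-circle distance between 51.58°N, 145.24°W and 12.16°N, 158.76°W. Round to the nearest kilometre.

4550 km

Δλ = -158.76 − -145.24 = -13.52°.
Δφ = 12.16 − 51.58 = -39.42°.
a = sin²(Δφ/2) + cos φ₁ · cos φ₂ · sin²(Δλ/2) = 0.122161.
c = 2·atan2(√a, √(1−a)) = 0.71411 rad → d = 6371·c ≈ 4549.58 km.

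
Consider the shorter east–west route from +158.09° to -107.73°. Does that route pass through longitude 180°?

Yes

Naïve |-107.73 − 158.09| = 265.82° > 180°, so the shorter arc goes the other way round — across 180°.
Signed shortest Δλ = ((-107.73 − 158.09 + 180) mod 360) − 180 = 94.18°.
Going east by 94.18° from +158.09° passes through 180° before reaching -107.73°.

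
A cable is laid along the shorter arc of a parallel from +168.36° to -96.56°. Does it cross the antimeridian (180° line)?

Naïve |-96.56 − 168.36| = 264.92° > 180°, so the shorter arc goes the other way round — across 180°.
Signed shortest Δλ = ((-96.56 − 168.36 + 180) mod 360) − 180 = 95.08°.
Going east by 95.08° from +168.36° passes through 180° before reaching -96.56°.

Yes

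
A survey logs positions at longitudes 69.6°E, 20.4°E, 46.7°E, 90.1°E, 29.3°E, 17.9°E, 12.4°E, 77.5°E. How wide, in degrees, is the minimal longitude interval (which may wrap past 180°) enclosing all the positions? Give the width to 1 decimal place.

77.7°

Sort the longitudes: +12.4°, +17.9°, +20.4°, +29.3°, +46.7°, +69.6°, +77.5°, +90.1°.
Eastward gaps between consecutive values (wrapping around): 5.5°, 2.5°, 8.9°, 17.4°, 22.9°, 7.9°, 12.6°, 282.3°.
Largest gap = 282.3° ⇒ minimal covering band is its complement: 360° − 282.3° = 77.7°.
Band runs from +12.4° eastward to +90.1°.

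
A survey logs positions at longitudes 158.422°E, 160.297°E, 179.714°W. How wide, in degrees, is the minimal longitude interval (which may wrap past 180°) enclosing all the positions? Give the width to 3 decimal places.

21.864°

Sort the longitudes: -179.714°, +158.422°, +160.297°.
Eastward gaps between consecutive values (wrapping around): 338.136°, 1.875°, 19.989°.
Largest gap = 338.136° ⇒ minimal covering band is its complement: 360° − 338.136° = 21.864°.
Band runs from +158.422° eastward to -179.714°, crossing the antimeridian.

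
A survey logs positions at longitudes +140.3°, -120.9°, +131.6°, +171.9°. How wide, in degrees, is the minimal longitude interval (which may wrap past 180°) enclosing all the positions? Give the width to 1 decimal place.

Sort the longitudes: -120.9°, +131.6°, +140.3°, +171.9°.
Eastward gaps between consecutive values (wrapping around): 252.5°, 8.7°, 31.6°, 67.2°.
Largest gap = 252.5° ⇒ minimal covering band is its complement: 360° − 252.5° = 107.5°.
Band runs from +131.6° eastward to -120.9°, crossing the antimeridian.

107.5°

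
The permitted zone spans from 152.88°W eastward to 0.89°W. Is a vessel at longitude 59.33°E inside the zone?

No

Band width going east from -152.88° to -0.89°: ((-0.89 − -152.88) mod 360) = 151.99°.
Offset of +59.33° east of the west edge: ((59.33 − -152.88) mod 360) = 212.21°.
212.21° > 151.99° ⇒ outside.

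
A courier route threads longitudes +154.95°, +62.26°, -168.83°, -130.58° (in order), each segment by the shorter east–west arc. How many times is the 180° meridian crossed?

1

Leg 1: +154.95° → +62.26°, shortest Δλ = -92.69° (west) — does not cross 180°.
Leg 2: +62.26° → -168.83°, shortest Δλ = 128.91° (east) — crosses 180°.
Leg 3: -168.83° → -130.58°, shortest Δλ = 38.25° (east) — does not cross 180°.
Total crossings: 1.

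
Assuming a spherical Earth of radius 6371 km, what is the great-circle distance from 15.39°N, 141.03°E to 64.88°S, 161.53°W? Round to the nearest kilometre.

10135 km

Δλ = -161.53 − 141.03 = -302.56°; wrapped into (−180°, 180°]: 57.44°.
Δφ = -64.88 − 15.39 = -80.27°.
a = sin²(Δφ/2) + cos φ₁ · cos φ₂ · sin²(Δλ/2) = 0.510007.
c = 2·atan2(√a, √(1−a)) = 1.59081 rad → d = 6371·c ≈ 10135.06 km.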